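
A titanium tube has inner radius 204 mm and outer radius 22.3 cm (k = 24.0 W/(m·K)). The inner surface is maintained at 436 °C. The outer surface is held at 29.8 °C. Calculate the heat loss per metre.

Q' = 688 kW/m

Q' = 2πk·ΔT/ln(r₂/r₁) = 2π × 24.0 × 406.2 / ln(0.223/0.204) = 6.88×10^5 W/m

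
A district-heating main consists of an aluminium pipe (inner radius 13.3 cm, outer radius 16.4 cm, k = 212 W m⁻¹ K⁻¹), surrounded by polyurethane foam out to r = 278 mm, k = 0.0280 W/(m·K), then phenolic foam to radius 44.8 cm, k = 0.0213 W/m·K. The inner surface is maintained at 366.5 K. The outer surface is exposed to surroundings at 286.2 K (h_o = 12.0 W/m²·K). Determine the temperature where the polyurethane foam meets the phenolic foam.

Resistance network (inner→outer):
  R'_aluminium = ln(0.164/0.133)/(2πk) = 0.2095/(2π·212) = 1.573×10^-4 m·K/W
  R'_polyurethane foam = ln(0.278/0.164)/(2πk) = 0.5278/(2π·0.0280) = 3.000 m·K/W
  R'_phenolic foam = ln(0.448/0.278)/(2πk) = 0.4772/(2π·0.0213) = 3.565 m·K/W
  R'_conv,out = 1/(2πr h) = 1/(2π·0.448·12.0) = 0.02960 m·K/W
ΣR = 1.573×10^-4 + 3.000 + 3.565 + 0.02960 = 6.595 m·K/W
Q' = ΔT/ΣR = (366.5 K − 286.2 K)/6.595 = 12.18 W/m
From the inner boundary to the polyurethane foam/phenolic foam interface, ΣR_partial = 3.000 m·K/W.
T_interface = T_in − Q'·ΣR_partial = 366.5 K − (12.18)(3.000) = 330.0 K

T = 330.0 K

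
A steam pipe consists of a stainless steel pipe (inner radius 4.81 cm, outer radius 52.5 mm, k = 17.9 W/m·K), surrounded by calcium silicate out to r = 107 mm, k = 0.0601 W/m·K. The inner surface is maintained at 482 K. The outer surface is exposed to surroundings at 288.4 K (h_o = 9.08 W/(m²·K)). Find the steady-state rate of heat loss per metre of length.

Resistance network (inner→outer):
  R'_stainless steel = ln(0.0525/0.0481)/(2πk) = 0.08753/(2π·17.9) = 7.783×10^-4 m·K/W
  R'_calcium silicate = ln(0.107/0.0525)/(2πk) = 0.7120/(2π·0.0601) = 1.886 m·K/W
  R'_conv,out = 1/(2πr h) = 1/(2π·0.107·9.08) = 0.1638 m·K/W
ΣR = 7.783×10^-4 + 1.886 + 0.1638 = 2.051 m·K/W
Q' = ΔT/ΣR = (482 K − 288.4 K)/2.051 = 94.4 W/m

Q' = 94.4 W/m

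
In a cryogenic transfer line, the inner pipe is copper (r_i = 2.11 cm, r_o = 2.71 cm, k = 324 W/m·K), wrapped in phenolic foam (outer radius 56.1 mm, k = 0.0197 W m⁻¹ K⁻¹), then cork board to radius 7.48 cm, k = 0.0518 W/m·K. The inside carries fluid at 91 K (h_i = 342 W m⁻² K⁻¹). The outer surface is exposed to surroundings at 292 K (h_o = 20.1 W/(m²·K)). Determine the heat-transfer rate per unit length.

Treat each layer as a resistance in series:
  R'_conv,in = 1/(2πr h) = 1/(2π·0.0211·342) = 0.02206 m·K/W
  R'_copper = ln(0.0271/0.0211)/(2πk) = 0.2503/(2π·324) = 1.229×10^-4 m·K/W
  R'_phenolic foam = ln(0.0561/0.0271)/(2πk) = 0.7276/(2π·0.0197) = 5.878 m·K/W
  R'_cork board = ln(0.0748/0.0561)/(2πk) = 0.2877/(2π·0.0518) = 0.8839 m·K/W
  R'_conv,out = 1/(2πr h) = 1/(2π·0.0748·20.1) = 0.1059 m·K/W
ΣR = 0.02206 + 1.229×10^-4 + 5.878 + 0.8839 + 0.1059 = 6.890 m·K/W
Q' = ΔT/ΣR = (91 K − 292 K)/6.890 = -29.2 W/m
(Negative Q' ⇒ heat flows inward; heat gain = 29.2 W/m.)

Q' = 29.2 W/m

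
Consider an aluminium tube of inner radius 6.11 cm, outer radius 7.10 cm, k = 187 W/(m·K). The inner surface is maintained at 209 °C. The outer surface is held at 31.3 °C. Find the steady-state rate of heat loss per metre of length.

Q' = 1390 kW/m

Q' = 2πk·ΔT/ln(r₂/r₁) = 2π × 187 × 177.7 / ln(0.0710/0.0611) = 1.39×10^6 W/m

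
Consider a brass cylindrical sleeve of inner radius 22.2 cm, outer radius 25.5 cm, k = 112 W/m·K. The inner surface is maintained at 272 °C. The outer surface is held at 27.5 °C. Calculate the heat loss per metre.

Q' = 1.24×10^6 W/m

Q' = 2πk·ΔT/ln(r₂/r₁) = 2π × 112 × 244.5 / ln(0.255/0.222) = 1.24×10^6 W/m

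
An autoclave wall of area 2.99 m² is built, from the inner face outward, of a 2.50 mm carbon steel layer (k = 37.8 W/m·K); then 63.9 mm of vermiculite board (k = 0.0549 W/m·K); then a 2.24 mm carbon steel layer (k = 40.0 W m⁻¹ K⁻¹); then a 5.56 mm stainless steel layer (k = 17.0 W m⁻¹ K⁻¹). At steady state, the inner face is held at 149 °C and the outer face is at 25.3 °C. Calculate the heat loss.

Series thermal resistances, inner to outer:
  R_carbon steel = L/(kA) = 0.00250/(37.8·2.99) = 2.212×10^-5 K/W
  R_vermiculite board = L/(kA) = 0.0639/(0.0549·2.99) = 0.3893 K/W
  R_carbon steel = L/(kA) = 0.00224/(40.0·2.99) = 1.873×10^-5 K/W
  R_stainless steel = L/(kA) = 0.00556/(17.0·2.99) = 1.094×10^-4 K/W
ΣR = 2.212×10^-5 + 0.3893 + 1.873×10^-5 + 1.094×10^-4 = 0.3895 K/W
Q = ΔT/ΣR = (149 °C − 25.3 °C)/0.3895 = 318 W

Q = 318 W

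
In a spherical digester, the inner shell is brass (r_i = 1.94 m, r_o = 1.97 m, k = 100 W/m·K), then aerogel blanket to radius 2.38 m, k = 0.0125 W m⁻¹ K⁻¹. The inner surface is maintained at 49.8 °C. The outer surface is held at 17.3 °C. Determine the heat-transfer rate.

Q = 58.4 W

Resistance network (inner→outer):
  R_brass = (1/1.94 − 1/1.97)/(4πk) = 0.007850/(4π·100) = 6.247×10^-6 K/W
  R_aerogel blanket = (1/1.97 − 1/2.38)/(4πk) = 0.08745/(4π·0.0125) = 0.5567 K/W
ΣR = 6.247×10^-6 + 0.5567 = 0.5567 K/W
Q = ΔT/ΣR = (49.8 °C − 17.3 °C)/0.5567 = 58.4 W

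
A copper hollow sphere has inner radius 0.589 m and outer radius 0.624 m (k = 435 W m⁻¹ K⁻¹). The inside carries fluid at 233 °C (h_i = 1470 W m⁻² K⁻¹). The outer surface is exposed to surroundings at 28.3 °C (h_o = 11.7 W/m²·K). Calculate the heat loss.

Q = 11.6 kW

Resistance network (inner→outer):
  R_conv,in = 1/(4πr²h) = 1/(4π·0.589²·1470) = 1.560×10^-4 K/W
  R_copper = (1/0.589 − 1/0.624)/(4πk) = 0.09523/(4π·435) = 1.742×10^-5 K/W
  R_conv,out = 1/(4πr²h) = 1/(4π·0.624²·11.7) = 0.01747 K/W
ΣR = 1.560×10^-4 + 1.742×10^-5 + 0.01747 = 0.01764 K/W
Q = ΔT/ΣR = (233 °C − 28.3 °C)/0.01764 = 11600 W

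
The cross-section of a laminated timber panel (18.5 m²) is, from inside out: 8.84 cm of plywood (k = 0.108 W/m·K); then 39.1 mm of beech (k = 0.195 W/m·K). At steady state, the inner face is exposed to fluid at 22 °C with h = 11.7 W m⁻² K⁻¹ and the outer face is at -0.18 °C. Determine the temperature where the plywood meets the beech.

Series thermal resistances, inner to outer:
  R_conv,in = 1/(hA) = 1/(11.7·18.5) = 0.004620 K/W
  R_plywood = L/(kA) = 0.0884/(0.108·18.5) = 0.04424 K/W
  R_beech = L/(kA) = 0.0391/(0.195·18.5) = 0.01084 K/W
ΣR = 0.004620 + 0.04424 + 0.01084 = 0.05970 K/W
Q = ΔT/ΣR = (22 °C − -0.18 °C)/0.05970 = 371.5 W
From the inner boundary to the plywood/beech interface, ΣR_partial = 0.04886 K/W.
T_interface = T_in − Q·ΣR_partial = 22 °C − (371.5)(0.04886) = 3.85 °C

T = 3.85 °C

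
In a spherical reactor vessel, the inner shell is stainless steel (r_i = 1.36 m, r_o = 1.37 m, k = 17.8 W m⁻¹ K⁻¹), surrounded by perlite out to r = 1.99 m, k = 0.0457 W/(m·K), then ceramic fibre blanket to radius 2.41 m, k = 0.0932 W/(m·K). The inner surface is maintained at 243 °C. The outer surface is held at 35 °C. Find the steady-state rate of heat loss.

Q = 442 W

Treat each layer as a resistance in series:
  R_stainless steel = (1/1.36 − 1/1.37)/(4πk) = 0.005367/(4π·17.8) = 2.399×10^-5 K/W
  R_perlite = (1/1.37 − 1/1.99)/(4πk) = 0.2274/(4π·0.0457) = 0.3960 K/W
  R_ceramic fibre blanket = (1/1.99 − 1/2.41)/(4πk) = 0.08757/(4π·0.0932) = 0.07477 K/W
ΣR = 2.399×10^-5 + 0.3960 + 0.07477 = 0.4708 K/W
Q = ΔT/ΣR = (243 °C − 35 °C)/0.4708 = 442 W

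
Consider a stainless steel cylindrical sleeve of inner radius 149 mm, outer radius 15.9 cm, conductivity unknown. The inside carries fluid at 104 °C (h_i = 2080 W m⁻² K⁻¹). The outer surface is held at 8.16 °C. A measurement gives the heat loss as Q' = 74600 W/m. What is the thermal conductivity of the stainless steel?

k = 13.4 W/m·K

ΣR = ΔT/Q' = |104 − 8.16|/74600 = 0.001285 m·K/W
Known resistances:
  R'_conv,in = 1/(2πr h) = 1/(2π·0.149·2080) = 5.135×10^-4 m·K/W
R_stainless steel = ΣR − ΣR_known = 0.001285 − 5.135×10^-4 = 7.715×10^-4 m·K/W
ln(r₂/r₁)/(2πk) = 7.715×10^-4 ⇒ k = 0.06496/(2π·7.715×10^-4) = 13.4 W/m·K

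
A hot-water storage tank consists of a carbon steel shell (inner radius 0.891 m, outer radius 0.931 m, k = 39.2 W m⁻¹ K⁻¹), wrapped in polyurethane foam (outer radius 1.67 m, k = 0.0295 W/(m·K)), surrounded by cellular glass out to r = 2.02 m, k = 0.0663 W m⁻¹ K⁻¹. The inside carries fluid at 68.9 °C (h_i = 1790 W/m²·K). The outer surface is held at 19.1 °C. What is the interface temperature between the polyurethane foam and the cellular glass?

Series thermal resistances, inner to outer:
  R_conv,in = 1/(4πr²h) = 1/(4π·0.891²·1790) = 5.600×10^-5 K/W
  R_carbon steel = (1/0.891 − 1/0.931)/(4πk) = 0.04822/(4π·39.2) = 9.789×10^-5 K/W
  R_polyurethane foam = (1/0.931 − 1/1.67)/(4πk) = 0.4753/(4π·0.0295) = 1.282 K/W
  R_cellular glass = (1/1.67 − 1/2.02)/(4πk) = 0.1038/(4π·0.0663) = 0.1245 K/W
ΣR = 5.600×10^-5 + 9.789×10^-5 + 1.282 + 0.1245 = 1.407 K/W
Q = ΔT/ΣR = (68.9 °C − 19.1 °C)/1.407 = 35.39 W
From the inner boundary to the polyurethane foam/cellular glass interface, ΣR_partial = 1.282 K/W.
T_interface = T_in − Q·ΣR_partial = 68.9 °C − (35.39)(1.282) = 23.5 °C

T = 23.5 °C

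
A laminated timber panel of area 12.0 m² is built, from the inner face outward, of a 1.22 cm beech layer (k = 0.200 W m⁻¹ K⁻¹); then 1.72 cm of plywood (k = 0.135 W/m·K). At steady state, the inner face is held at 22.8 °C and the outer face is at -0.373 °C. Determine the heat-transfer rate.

Treat each layer as a resistance in series:
  R_beech = L/(kA) = 0.0122/(0.200·12.0) = 0.005083 K/W
  R_plywood = L/(kA) = 0.0172/(0.135·12.0) = 0.01062 K/W
ΣR = 0.005083 + 0.01062 = 0.01570 K/W
Q = ΔT/ΣR = (22.8 °C − -0.373 °C)/0.01570 = 1480 W

Q = 1480 W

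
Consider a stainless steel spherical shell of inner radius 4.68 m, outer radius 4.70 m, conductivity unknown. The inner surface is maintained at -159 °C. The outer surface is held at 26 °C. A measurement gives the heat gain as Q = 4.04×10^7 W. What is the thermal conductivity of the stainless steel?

k = 15.8 W/m·K

ΣR = ΔT/Q = |-159 − 26|/4.04×10^7 = 4.579×10^-6 K/W
(1/r₁−1/r₂)/(4πk) = 4.579×10^-6 ⇒ k = 9.093×10^-4/(4π·4.579×10^-6) = 15.8 W/m·K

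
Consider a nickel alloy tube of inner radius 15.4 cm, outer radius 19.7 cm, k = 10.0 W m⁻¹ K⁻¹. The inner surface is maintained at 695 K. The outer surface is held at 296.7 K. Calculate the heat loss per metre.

Q' = 2πk·ΔT/ln(r₂/r₁) = 2π × 10.0 × 398.3 / ln(0.197/0.154) = 1.02×10^5 W/m

Q' = 102 kW/m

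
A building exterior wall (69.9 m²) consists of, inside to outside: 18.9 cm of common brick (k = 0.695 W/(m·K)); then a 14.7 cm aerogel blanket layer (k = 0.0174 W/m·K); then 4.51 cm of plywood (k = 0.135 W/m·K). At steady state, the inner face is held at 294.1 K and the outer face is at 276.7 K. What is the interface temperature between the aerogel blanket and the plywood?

Resistance network (inner→outer):
  R_common brick = L/(kA) = 0.189/(0.695·69.9) = 0.003890 K/W
  R_aerogel blanket = L/(kA) = 0.147/(0.0174·69.9) = 0.1209 K/W
  R_plywood = L/(kA) = 0.0451/(0.135·69.9) = 0.004779 K/W
ΣR = 0.003890 + 0.1209 + 0.004779 = 0.1296 K/W
Q = ΔT/ΣR = (294.1 K − 276.7 K)/0.1296 = 134.3 W
From the inner boundary to the aerogel blanket/plywood interface, ΣR_partial = 0.1248 K/W.
T_interface = T_in − Q·ΣR_partial = 294.1 K − (134.3)(0.1248) = 277.34 K

T = 277.34 K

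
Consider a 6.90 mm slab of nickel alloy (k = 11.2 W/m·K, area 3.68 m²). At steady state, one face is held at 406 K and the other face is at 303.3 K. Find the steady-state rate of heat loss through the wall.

Q = kA·ΔT/L = 11.2 × 3.68 × |406 K − 303.3 K| / 0.00690 = 6.13×10^5 W

Q = 613 kW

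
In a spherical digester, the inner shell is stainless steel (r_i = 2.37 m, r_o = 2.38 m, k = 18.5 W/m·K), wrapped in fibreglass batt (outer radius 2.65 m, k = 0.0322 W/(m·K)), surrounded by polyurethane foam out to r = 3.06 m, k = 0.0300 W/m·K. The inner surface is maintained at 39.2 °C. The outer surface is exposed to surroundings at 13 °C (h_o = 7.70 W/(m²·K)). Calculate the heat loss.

Series thermal resistances, inner to outer:
  R_stainless steel = (1/2.37 − 1/2.38)/(4πk) = 0.001773/(4π·18.5) = 7.626×10^-6 K/W
  R_fibreglass batt = (1/2.38 − 1/2.65)/(4πk) = 0.04281/(4π·0.0322) = 0.1058 K/W
  R_polyurethane foam = (1/2.65 − 1/3.06)/(4πk) = 0.05056/(4π·0.0300) = 0.1341 K/W
  R_conv,out = 1/(4πr²h) = 1/(4π·3.06²·7.70) = 0.001104 K/W
ΣR = 7.626×10^-6 + 0.1058 + 0.1341 + 0.001104 = 0.2410 K/W
Q = ΔT/ΣR = (39.2 °C − 13 °C)/0.2410 = 109 W

Q = 109 W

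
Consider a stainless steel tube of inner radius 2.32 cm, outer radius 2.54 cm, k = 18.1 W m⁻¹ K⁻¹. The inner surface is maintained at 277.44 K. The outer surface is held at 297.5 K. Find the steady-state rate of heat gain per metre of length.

Q' = 25.2 kW/m

Q' = 2πk·ΔT/ln(r₂/r₁) = 2π × 18.1 × 20.06 / ln(0.0254/0.0232) = 25200 W/m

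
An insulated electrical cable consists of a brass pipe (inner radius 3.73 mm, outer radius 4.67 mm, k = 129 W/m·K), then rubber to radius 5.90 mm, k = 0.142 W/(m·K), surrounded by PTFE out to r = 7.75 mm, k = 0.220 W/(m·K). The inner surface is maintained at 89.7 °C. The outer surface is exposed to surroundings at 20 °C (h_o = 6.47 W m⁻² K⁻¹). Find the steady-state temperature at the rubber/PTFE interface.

Resistance network (inner→outer):
  R'_brass = ln(0.00467/0.00373)/(2πk) = 0.2248/(2π·129) = 2.773×10^-4 m·K/W
  R'_rubber = ln(0.00590/0.00467)/(2πk) = 0.2338/(2π·0.142) = 0.2620 m·K/W
  R'_PTFE = ln(0.00775/0.00590)/(2πk) = 0.2727/(2π·0.220) = 0.1973 m·K/W
  R'_conv,out = 1/(2πr h) = 1/(2π·0.00775·6.47) = 3.174 m·K/W
ΣR = 2.773×10^-4 + 0.2620 + 0.1973 + 3.174 = 3.634 m·K/W
Q' = ΔT/ΣR = (89.7 °C − 20 °C)/3.634 = 19.18 W/m
From the inner boundary to the rubber/PTFE interface, ΣR_partial = 0.2623 m·K/W.
T_interface = T_in − Q'·ΣR_partial = 89.7 °C − (19.18)(0.2623) = 84.7 °C

T = 84.7 °C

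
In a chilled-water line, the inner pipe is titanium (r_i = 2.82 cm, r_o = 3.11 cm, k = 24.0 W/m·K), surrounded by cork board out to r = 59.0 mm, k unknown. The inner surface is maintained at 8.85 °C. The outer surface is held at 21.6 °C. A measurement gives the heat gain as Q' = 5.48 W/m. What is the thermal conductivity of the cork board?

ΣR = ΔT/Q' = |8.85 − 21.6|/5.48 = 2.327 m·K/W
Known resistances:
  R'_titanium = ln(0.0311/0.0282)/(2πk) = 0.09789/(2π·24.0) = 6.491×10^-4 m·K/W
R_cork board = ΣR − ΣR_known = 2.327 − 6.491×10^-4 = 2.326 m·K/W
ln(r₂/r₁)/(2πk) = 2.326 ⇒ k = 0.6403/(2π·2.326) = 0.0438 W/m·K

k = 0.0438 W/m·K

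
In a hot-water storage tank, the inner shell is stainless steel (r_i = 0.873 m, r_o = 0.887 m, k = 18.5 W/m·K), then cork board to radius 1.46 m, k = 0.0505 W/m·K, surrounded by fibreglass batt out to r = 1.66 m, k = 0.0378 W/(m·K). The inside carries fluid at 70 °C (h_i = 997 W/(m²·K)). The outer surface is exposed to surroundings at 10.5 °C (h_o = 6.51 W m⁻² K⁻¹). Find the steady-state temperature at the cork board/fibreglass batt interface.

Resistance network (inner→outer):
  R_conv,in = 1/(4πr²h) = 1/(4π·0.873²·997) = 1.047×10^-4 K/W
  R_stainless steel = (1/0.873 − 1/0.887)/(4πk) = 0.01808/(4π·18.5) = 7.777×10^-5 K/W
  R_cork board = (1/0.887 − 1/1.46)/(4πk) = 0.4425/(4π·0.0505) = 0.6972 K/W
  R_fibreglass batt = (1/1.46 − 1/1.66)/(4πk) = 0.08252/(4π·0.0378) = 0.1737 K/W
  R_conv,out = 1/(4πr²h) = 1/(4π·1.66²·6.51) = 0.004436 K/W
ΣR = 1.047×10^-4 + 7.777×10^-5 + 0.6972 + 0.1737 + 0.004436 = 0.8755 K/W
Q = ΔT/ΣR = (70 °C − 10.5 °C)/0.8755 = 67.96 W
From the inner boundary to the cork board/fibreglass batt interface, ΣR_partial = 0.6974 K/W.
T_interface = T_in − Q·ΣR_partial = 70 °C − (67.96)(0.6974) = 22.6 °C

T = 22.6 °C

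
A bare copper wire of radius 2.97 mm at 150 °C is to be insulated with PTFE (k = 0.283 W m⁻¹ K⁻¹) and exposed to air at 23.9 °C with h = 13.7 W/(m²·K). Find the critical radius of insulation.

r_cr = 2.07 cm

For a cylinder, r_cr = k_ins/h = 0.283/13.7 = 0.0207 m = 2.07 cm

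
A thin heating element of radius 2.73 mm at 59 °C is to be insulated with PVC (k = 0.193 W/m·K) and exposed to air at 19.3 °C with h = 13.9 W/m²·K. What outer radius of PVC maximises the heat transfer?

For a cylinder, r_cr = k_ins/h = 0.193/13.9 = 0.0139 m = 1.39 cm

r_cr = 1.39 cm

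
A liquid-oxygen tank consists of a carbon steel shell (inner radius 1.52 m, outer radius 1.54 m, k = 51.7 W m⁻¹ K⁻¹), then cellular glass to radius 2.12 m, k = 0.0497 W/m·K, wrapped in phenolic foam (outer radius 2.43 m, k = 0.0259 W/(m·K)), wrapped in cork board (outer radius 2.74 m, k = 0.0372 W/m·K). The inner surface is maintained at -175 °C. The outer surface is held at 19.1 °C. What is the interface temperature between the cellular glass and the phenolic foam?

T = -78.0 °C

Series thermal resistances, inner to outer:
  R_carbon steel = (1/1.52 − 1/1.54)/(4πk) = 0.008544/(4π·51.7) = 1.315×10^-5 K/W
  R_cellular glass = (1/1.54 − 1/2.12)/(4πk) = 0.1777/(4π·0.0497) = 0.2844 K/W
  R_phenolic foam = (1/2.12 − 1/2.43)/(4πk) = 0.06018/(4π·0.0259) = 0.1849 K/W
  R_cork board = (1/2.43 − 1/2.74)/(4πk) = 0.04656/(4π·0.0372) = 0.09960 K/W
ΣR = 1.315×10^-5 + 0.2844 + 0.1849 + 0.09960 = 0.5689 K/W
Q = ΔT/ΣR = (-175 °C − 19.1 °C)/0.5689 = -341.2 W
From the inner boundary to the cellular glass/phenolic foam interface, ΣR_partial = 0.2844 K/W.
T_interface = T_in − Q·ΣR_partial = -175 °C − (-341.2)(0.2844) = -78.0 °C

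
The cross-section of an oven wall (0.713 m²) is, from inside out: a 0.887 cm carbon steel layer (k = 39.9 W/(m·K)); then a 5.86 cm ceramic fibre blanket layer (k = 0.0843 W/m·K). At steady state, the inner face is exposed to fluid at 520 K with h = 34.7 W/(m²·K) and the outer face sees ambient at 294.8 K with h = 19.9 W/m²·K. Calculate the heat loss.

Treat each layer as a resistance in series:
  R_conv,in = 1/(hA) = 1/(34.7·0.713) = 0.04042 K/W
  R_carbon steel = L/(kA) = 0.00887/(39.9·0.713) = 3.118×10^-4 K/W
  R_ceramic fibre blanket = L/(kA) = 0.0586/(0.0843·0.713) = 0.9749 K/W
  R_conv,out = 1/(hA) = 1/(19.9·0.713) = 0.07048 K/W
ΣR = 0.04042 + 3.118×10^-4 + 0.9749 + 0.07048 = 1.086 K/W
Q = ΔT/ΣR = (520 K − 294.8 K)/1.086 = 207 W

Q = 207 W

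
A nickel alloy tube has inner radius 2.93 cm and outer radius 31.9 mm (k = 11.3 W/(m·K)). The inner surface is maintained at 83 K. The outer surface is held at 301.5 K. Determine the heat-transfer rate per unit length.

Q' = 1.82×10^5 W/m

Q' = 2πk·ΔT/ln(r₂/r₁) = 2π × 11.3 × 218.5 / ln(0.0319/0.0293) = 1.82×10^5 W/m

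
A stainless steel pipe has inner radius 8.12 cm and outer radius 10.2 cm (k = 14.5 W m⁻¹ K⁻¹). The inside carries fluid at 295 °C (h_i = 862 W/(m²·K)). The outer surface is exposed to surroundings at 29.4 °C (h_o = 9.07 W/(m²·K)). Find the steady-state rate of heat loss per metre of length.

Q' = 1500 W/m

Resistance network (inner→outer):
  R'_conv,in = 1/(2πr h) = 1/(2π·0.0812·862) = 0.002274 m·K/W
  R'_stainless steel = ln(0.102/0.0812)/(2πk) = 0.2281/(2π·14.5) = 0.002503 m·K/W
  R'_conv,out = 1/(2πr h) = 1/(2π·0.102·9.07) = 0.1720 m·K/W
ΣR = 0.002274 + 0.002503 + 0.1720 = 0.1768 m·K/W
Q' = ΔT/ΣR = (295 °C − 29.4 °C)/0.1768 = 1500 W/m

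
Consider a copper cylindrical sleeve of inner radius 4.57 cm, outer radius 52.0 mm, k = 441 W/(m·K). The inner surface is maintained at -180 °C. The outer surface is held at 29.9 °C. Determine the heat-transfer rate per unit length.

Q' = 4500 kW/m

Q' = 2πk·ΔT/ln(r₂/r₁) = 2π × 441 × 209.9 / ln(0.0520/0.0457) = 4.50×10^6 W/m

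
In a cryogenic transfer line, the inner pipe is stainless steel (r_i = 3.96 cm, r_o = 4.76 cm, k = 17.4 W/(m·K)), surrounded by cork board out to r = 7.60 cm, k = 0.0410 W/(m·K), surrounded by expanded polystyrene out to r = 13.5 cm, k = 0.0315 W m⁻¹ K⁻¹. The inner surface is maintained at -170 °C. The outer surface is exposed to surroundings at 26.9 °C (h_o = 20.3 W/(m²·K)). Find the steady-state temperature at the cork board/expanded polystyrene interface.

Series thermal resistances, inner to outer:
  R'_stainless steel = ln(0.0476/0.0396)/(2πk) = 0.1840/(2π·17.4) = 0.001683 m·K/W
  R'_cork board = ln(0.0760/0.0476)/(2πk) = 0.4679/(2π·0.0410) = 1.816 m·K/W
  R'_expanded polystyrene = ln(0.135/0.0760)/(2πk) = 0.5745/(2π·0.0315) = 2.903 m·K/W
  R'_conv,out = 1/(2πr h) = 1/(2π·0.135·20.3) = 0.05808 m·K/W
ΣR = 0.001683 + 1.816 + 2.903 + 0.05808 = 4.779 m·K/W
Q' = ΔT/ΣR = (-170 °C − 26.9 °C)/4.779 = -41.20 W/m
From the inner boundary to the cork board/expanded polystyrene interface, ΣR_partial = 1.818 m·K/W.
T_interface = T_in − Q'·ΣR_partial = -170 °C − (-41.20)(1.818) = -95.1 °C

T = -95.1 °C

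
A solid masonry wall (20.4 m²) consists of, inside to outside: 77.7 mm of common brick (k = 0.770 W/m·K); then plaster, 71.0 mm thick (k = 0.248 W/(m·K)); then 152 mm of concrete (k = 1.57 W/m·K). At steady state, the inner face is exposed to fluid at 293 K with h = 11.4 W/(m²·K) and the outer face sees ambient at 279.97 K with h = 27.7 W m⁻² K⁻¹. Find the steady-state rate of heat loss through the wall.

Q = 437 W

Resistance network (inner→outer):
  R_conv,in = 1/(hA) = 1/(11.4·20.4) = 0.004300 K/W
  R_common brick = L/(kA) = 0.0777/(0.770·20.4) = 0.004947 K/W
  R_plaster = L/(kA) = 0.0710/(0.248·20.4) = 0.01403 K/W
  R_concrete = L/(kA) = 0.152/(1.57·20.4) = 0.004746 K/W
  R_conv,out = 1/(hA) = 1/(27.7·20.4) = 0.001770 K/W
ΣR = 0.004300 + 0.004947 + 0.01403 + 0.004746 + 0.001770 = 0.02979 K/W
Q = ΔT/ΣR = (293 K − 279.97 K)/0.02979 = 437 W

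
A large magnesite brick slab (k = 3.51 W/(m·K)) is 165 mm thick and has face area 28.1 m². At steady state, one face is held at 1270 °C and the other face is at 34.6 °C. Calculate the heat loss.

Q = 738 kW

Q = kA·ΔT/L = 3.51 × 28.1 × |1270 °C − 34.6 °C| / 0.165 = 7.38×10^5 W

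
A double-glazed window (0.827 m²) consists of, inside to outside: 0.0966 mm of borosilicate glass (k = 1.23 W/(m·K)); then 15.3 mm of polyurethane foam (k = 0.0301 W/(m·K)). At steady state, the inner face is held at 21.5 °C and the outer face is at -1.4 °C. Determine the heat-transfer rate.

Treat each layer as a resistance in series:
  R_borosilicate glass = L/(kA) = 9.66×10^-5/(1.23·0.827) = 9.497×10^-5 K/W
  R_polyurethane foam = L/(kA) = 0.0153/(0.0301·0.827) = 0.6146 K/W
ΣR = 9.497×10^-5 + 0.6146 = 0.6147 K/W
Q = ΔT/ΣR = (21.5 °C − -1.4 °C)/0.6147 = 37.3 W

Q = 37.3 W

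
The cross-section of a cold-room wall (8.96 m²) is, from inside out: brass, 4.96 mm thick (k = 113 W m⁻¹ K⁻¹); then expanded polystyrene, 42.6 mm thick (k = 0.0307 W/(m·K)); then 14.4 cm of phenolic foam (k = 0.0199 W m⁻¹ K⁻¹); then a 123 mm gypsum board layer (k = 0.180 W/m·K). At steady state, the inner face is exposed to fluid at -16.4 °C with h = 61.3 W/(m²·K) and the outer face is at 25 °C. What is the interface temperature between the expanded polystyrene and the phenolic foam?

Treat each layer as a resistance in series:
  R_conv,in = 1/(hA) = 1/(61.3·8.96) = 0.001821 K/W
  R_brass = L/(kA) = 0.00496/(113·8.96) = 4.899×10^-6 K/W
  R_expanded polystyrene = L/(kA) = 0.0426/(0.0307·8.96) = 0.1549 K/W
  R_phenolic foam = L/(kA) = 0.144/(0.0199·8.96) = 0.8076 K/W
  R_gypsum board = L/(kA) = 0.123/(0.180·8.96) = 0.07626 K/W
ΣR = 0.001821 + 4.899×10^-6 + 0.1549 + 0.8076 + 0.07626 = 1.041 K/W
Q = ΔT/ΣR = (-16.4 °C − 25 °C)/1.041 = -39.77 W
From the inner boundary to the expanded polystyrene/phenolic foam interface, ΣR_partial = 0.1567 K/W.
T_interface = T_in − Q·ΣR_partial = -16.4 °C − (-39.77)(0.1567) = -10.2 °C

T = -10.2 °C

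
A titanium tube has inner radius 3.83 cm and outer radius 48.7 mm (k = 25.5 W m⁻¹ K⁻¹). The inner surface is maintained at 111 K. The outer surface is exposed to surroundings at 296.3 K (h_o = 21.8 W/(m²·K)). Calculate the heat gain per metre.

Q' = 1220 W/m

Series thermal resistances, inner to outer:
  R'_titanium = ln(0.0487/0.0383)/(2πk) = 0.2402/(2π·25.5) = 0.001499 m·K/W
  R'_conv,out = 1/(2πr h) = 1/(2π·0.0487·21.8) = 0.1499 m·K/W
ΣR = 0.001499 + 0.1499 = 0.1514 m·K/W
Q' = ΔT/ΣR = (111 K − 296.3 K)/0.1514 = -1220 W/m
(Negative Q' ⇒ heat flows inward; heat gain = 1220 W/m.)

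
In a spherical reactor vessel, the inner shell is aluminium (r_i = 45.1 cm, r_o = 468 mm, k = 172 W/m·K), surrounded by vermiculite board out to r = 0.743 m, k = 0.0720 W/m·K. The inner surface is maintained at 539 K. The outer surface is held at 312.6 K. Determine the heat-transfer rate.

Q = 259 W

Treat each layer as a resistance in series:
  R_aluminium = (1/0.451 − 1/0.468)/(4πk) = 0.08054/(4π·172) = 3.726×10^-5 K/W
  R_vermiculite board = (1/0.468 − 1/0.743)/(4πk) = 0.7909/(4π·0.0720) = 0.8741 K/W
ΣR = 3.726×10^-5 + 0.8741 = 0.8741 K/W
Q = ΔT/ΣR = (539 K − 312.6 K)/0.8741 = 259 W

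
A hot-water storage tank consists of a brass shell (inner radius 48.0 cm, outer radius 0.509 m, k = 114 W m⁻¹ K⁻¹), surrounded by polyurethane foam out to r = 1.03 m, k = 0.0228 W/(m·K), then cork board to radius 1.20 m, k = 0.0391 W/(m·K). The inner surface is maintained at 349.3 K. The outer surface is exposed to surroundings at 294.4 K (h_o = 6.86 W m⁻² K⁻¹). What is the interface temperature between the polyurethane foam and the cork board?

Resistance network (inner→outer):
  R_brass = (1/0.480 − 1/0.509)/(4πk) = 0.1187/(4π·114) = 8.286×10^-5 K/W
  R_polyurethane foam = (1/0.509 − 1/1.03)/(4πk) = 0.9938/(4π·0.0228) = 3.468 K/W
  R_cork board = (1/1.03 − 1/1.20)/(4πk) = 0.1375/(4π·0.0391) = 0.2799 K/W
  R_conv,out = 1/(4πr²h) = 1/(4π·1.20²·6.86) = 0.008056 K/W
ΣR = 8.286×10^-5 + 3.468 + 0.2799 + 0.008056 = 3.756 K/W
Q = ΔT/ΣR = (349.3 K − 294.4 K)/3.756 = 14.62 W
From the inner boundary to the polyurethane foam/cork board interface, ΣR_partial = 3.468 K/W.
T_interface = T_in − Q·ΣR_partial = 349.3 K − (14.62)(3.468) = 298.6 K

T = 298.6 K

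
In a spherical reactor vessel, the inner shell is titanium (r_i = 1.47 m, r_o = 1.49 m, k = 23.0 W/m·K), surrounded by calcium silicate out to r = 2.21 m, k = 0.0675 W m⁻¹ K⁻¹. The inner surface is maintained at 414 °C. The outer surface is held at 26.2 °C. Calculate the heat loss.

Treat each layer as a resistance in series:
  R_titanium = (1/1.47 − 1/1.49)/(4πk) = 0.009131/(4π·23.0) = 3.159×10^-5 K/W
  R_calcium silicate = (1/1.49 − 1/2.21)/(4πk) = 0.2187/(4π·0.0675) = 0.2578 K/W
ΣR = 3.159×10^-5 + 0.2578 = 0.2578 K/W
Q = ΔT/ΣR = (414 °C − 26.2 °C)/0.2578 = 1500 W

Q = 1500 W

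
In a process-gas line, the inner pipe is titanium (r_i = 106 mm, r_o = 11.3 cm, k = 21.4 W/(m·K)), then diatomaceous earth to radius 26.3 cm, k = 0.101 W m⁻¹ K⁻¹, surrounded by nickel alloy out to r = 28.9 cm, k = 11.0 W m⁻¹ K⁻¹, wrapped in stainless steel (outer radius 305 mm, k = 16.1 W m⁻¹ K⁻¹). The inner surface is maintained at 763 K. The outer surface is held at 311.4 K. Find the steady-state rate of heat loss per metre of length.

Q' = 339 W/m

Resistance network (inner→outer):
  R'_titanium = ln(0.113/0.106)/(2πk) = 0.06395/(2π·21.4) = 4.756×10^-4 m·K/W
  R'_diatomaceous earth = ln(0.263/0.113)/(2πk) = 0.8448/(2π·0.101) = 1.331 m·K/W
  R'_nickel alloy = ln(0.289/0.263)/(2πk) = 0.09427/(2π·11.0) = 0.001364 m·K/W
  R'_stainless steel = ln(0.305/0.289)/(2πk) = 0.05389/(2π·16.1) = 5.327×10^-4 m·K/W
ΣR = 4.756×10^-4 + 1.331 + 0.001364 + 5.327×10^-4 = 1.333 m·K/W
Q' = ΔT/ΣR = (763 K − 311.4 K)/1.333 = 339 W/m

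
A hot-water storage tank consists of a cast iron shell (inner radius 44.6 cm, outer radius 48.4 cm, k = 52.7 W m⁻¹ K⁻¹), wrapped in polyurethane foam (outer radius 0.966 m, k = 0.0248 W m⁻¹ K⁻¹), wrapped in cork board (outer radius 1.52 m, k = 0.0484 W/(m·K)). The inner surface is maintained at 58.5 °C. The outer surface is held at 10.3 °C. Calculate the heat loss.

Treat each layer as a resistance in series:
  R_cast iron = (1/0.446 − 1/0.484)/(4πk) = 0.1760/(4π·52.7) = 2.658×10^-4 K/W
  R_polyurethane foam = (1/0.484 − 1/0.966)/(4πk) = 1.031/(4π·0.0248) = 3.308 K/W
  R_cork board = (1/0.966 − 1/1.52)/(4πk) = 0.3773/(4π·0.0484) = 0.6203 K/W
ΣR = 2.658×10^-4 + 3.308 + 0.6203 = 3.929 K/W
Q = ΔT/ΣR = (58.5 °C − 10.3 °C)/3.929 = 12.3 W

Q = 12.3 W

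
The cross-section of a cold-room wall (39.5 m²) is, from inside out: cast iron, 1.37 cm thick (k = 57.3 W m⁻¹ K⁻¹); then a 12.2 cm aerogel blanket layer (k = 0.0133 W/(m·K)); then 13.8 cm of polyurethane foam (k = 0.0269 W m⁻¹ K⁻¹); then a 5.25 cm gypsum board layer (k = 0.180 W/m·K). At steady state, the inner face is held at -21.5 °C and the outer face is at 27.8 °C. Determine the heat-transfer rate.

Resistance network (inner→outer):
  R_cast iron = L/(kA) = 0.0137/(57.3·39.5) = 6.053×10^-6 K/W
  R_aerogel blanket = L/(kA) = 0.122/(0.0133·39.5) = 0.2322 K/W
  R_polyurethane foam = L/(kA) = 0.138/(0.0269·39.5) = 0.1299 K/W
  R_gypsum board = L/(kA) = 0.0525/(0.180·39.5) = 0.007384 K/W
ΣR = 6.053×10^-6 + 0.2322 + 0.1299 + 0.007384 = 0.3695 K/W
Q = ΔT/ΣR = (-21.5 °C − 27.8 °C)/0.3695 = -133 W
(Negative Q ⇒ heat flows inward; heat gain = 133 W.)

Q = 133 W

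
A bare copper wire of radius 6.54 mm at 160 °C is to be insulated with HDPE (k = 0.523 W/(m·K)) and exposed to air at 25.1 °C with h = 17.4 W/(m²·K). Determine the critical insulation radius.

r_cr = 3.01 cm

For a cylinder, r_cr = k_ins/h = 0.523/17.4 = 0.0301 m = 3.01 cm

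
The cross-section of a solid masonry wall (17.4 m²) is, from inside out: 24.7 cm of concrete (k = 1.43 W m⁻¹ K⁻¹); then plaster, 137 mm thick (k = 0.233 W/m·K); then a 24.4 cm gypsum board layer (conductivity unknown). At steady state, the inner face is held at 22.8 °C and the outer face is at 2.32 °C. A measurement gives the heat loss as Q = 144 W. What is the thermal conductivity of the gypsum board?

ΣR = ΔT/Q = |22.8 − 2.32|/144 = 0.1422 K/W
Known resistances:
  R_concrete = L/(kA) = 0.247/(1.43·17.4) = 0.009927 K/W
  R_plaster = L/(kA) = 0.137/(0.233·17.4) = 0.03379 K/W
R_gypsum board = ΣR − ΣR_known = 0.1422 − 0.04372 = 0.09848 K/W
L/(kA) = 0.09848 ⇒ k = 0.244/(0.09848·17.4) = 0.142 W/m·K

k = 0.142 W/m·K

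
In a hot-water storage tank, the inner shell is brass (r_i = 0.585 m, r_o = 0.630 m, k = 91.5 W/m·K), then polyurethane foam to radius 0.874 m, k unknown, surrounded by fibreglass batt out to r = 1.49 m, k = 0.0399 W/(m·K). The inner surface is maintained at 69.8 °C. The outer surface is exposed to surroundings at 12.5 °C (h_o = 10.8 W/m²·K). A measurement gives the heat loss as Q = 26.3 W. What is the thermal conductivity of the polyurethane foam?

k = 0.0286 W/m·K

ΣR = ΔT/Q = |69.8 − 12.5|/26.3 = 2.179 K/W
Known resistances:
  R_brass = (1/0.585 − 1/0.630)/(4πk) = 0.1221/(4π·91.5) = 1.062×10^-4 K/W
  R_fibreglass batt = (1/0.874 − 1/1.49)/(4πk) = 0.4730/(4π·0.0399) = 0.9434 K/W
  R_conv,out = 1/(4πr²h) = 1/(4π·1.49²·10.8) = 0.003319 K/W
R_polyurethane foam = ΣR − ΣR_known = 2.179 − 0.9468 = 1.232 K/W
(1/r₁−1/r₂)/(4πk) = 1.232 ⇒ k = 0.4431/(4π·1.232) = 0.0286 W/m·K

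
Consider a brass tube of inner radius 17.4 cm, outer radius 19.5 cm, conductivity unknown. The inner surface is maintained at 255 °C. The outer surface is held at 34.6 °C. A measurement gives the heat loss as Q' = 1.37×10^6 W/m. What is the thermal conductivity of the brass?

ΣR = ΔT/Q' = |255 − 34.6|/1.37×10^6 = 1.609×10^-4 m·K/W
ln(r₂/r₁)/(2πk) = 1.609×10^-4 ⇒ k = 0.1139/(2π·1.609×10^-4) = 113 W/m·K

k = 113 W/m·K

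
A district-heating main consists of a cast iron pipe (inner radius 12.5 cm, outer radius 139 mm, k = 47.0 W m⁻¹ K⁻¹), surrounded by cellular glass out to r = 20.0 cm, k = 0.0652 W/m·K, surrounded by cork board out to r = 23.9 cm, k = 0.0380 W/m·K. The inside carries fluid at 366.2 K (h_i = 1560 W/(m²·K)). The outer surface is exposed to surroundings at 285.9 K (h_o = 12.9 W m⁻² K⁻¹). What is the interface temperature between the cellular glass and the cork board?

Resistance network (inner→outer):
  R'_conv,in = 1/(2πr h) = 1/(2π·0.125·1560) = 8.162×10^-4 m·K/W
  R'_cast iron = ln(0.139/0.125)/(2πk) = 0.1062/(2π·47.0) = 3.595×10^-4 m·K/W
  R'_cellular glass = ln(0.200/0.139)/(2πk) = 0.3638/(2π·0.0652) = 0.8882 m·K/W
  R'_cork board = ln(0.239/0.200)/(2πk) = 0.1781/(2π·0.0380) = 0.7461 m·K/W
  R'_conv,out = 1/(2πr h) = 1/(2π·0.239·12.9) = 0.05162 m·K/W
ΣR = 8.162×10^-4 + 3.595×10^-4 + 0.8882 + 0.7461 + 0.05162 = 1.687 m·K/W
Q' = ΔT/ΣR = (366.2 K − 285.9 K)/1.687 = 47.60 W/m
From the inner boundary to the cellular glass/cork board interface, ΣR_partial = 0.8894 m·K/W.
T_interface = T_in − Q'·ΣR_partial = 366.2 K − (47.60)(0.8894) = 323.9 K

T = 323.9 K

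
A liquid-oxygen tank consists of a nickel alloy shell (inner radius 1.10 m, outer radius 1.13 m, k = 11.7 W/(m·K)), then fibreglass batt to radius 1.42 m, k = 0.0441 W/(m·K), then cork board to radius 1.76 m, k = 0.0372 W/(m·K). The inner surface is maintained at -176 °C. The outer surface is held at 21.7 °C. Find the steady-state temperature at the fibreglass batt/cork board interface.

T = -71.5 °C

Resistance network (inner→outer):
  R_nickel alloy = (1/1.10 − 1/1.13)/(4πk) = 0.02414/(4π·11.7) = 1.642×10^-4 K/W
  R_fibreglass batt = (1/1.13 − 1/1.42)/(4πk) = 0.1807/(4π·0.0441) = 0.3261 K/W
  R_cork board = (1/1.42 − 1/1.76)/(4πk) = 0.1360/(4π·0.0372) = 0.2910 K/W
ΣR = 1.642×10^-4 + 0.3261 + 0.2910 = 0.6173 K/W
Q = ΔT/ΣR = (-176 °C − 21.7 °C)/0.6173 = -320.3 W
From the inner boundary to the fibreglass batt/cork board interface, ΣR_partial = 0.3263 K/W.
T_interface = T_in − Q·ΣR_partial = -176 °C − (-320.3)(0.3263) = -71.5 °C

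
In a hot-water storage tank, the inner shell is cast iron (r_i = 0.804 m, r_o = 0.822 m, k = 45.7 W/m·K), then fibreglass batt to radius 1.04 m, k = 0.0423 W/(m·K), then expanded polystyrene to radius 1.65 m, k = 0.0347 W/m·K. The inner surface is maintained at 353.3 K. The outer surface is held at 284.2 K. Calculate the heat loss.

Series thermal resistances, inner to outer:
  R_cast iron = (1/0.804 − 1/0.822)/(4πk) = 0.02724/(4π·45.7) = 4.743×10^-5 K/W
  R_fibreglass batt = (1/0.822 − 1/1.04)/(4πk) = 0.2550/(4π·0.0423) = 0.4797 K/W
  R_expanded polystyrene = (1/1.04 − 1/1.65)/(4πk) = 0.3555/(4π·0.0347) = 0.8152 K/W
ΣR = 4.743×10^-5 + 0.4797 + 0.8152 = 1.295 K/W
Q = ΔT/ΣR = (353.3 K − 284.2 K)/1.295 = 53.4 W

Q = 53.4 W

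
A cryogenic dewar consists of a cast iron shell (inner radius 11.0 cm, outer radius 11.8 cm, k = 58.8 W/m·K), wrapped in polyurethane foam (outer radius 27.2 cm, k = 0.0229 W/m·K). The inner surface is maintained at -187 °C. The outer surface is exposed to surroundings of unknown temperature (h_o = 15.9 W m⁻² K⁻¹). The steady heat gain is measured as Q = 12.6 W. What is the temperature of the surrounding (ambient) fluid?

T_out = 23.9 °C

Series resistances:
  R_cast iron = (1/0.110 − 1/0.118)/(4πk) = 0.6163/(4π·58.8) = 8.341×10^-4 K/W
  R_polyurethane foam = (1/0.118 − 1/0.272)/(4πk) = 4.798/(4π·0.0229) = 16.67 K/W
  R_conv,out = 1/(4πr²h) = 1/(4π·0.272²·15.9) = 0.06765 K/W
ΣR = 16.74 K/W
ΔT = Q·ΣR = 12.6 × 16.74 = 210.9 K
Heat flows inward, so T_out = T_in + ΔT = -187 + 210.9 = 23.9 °C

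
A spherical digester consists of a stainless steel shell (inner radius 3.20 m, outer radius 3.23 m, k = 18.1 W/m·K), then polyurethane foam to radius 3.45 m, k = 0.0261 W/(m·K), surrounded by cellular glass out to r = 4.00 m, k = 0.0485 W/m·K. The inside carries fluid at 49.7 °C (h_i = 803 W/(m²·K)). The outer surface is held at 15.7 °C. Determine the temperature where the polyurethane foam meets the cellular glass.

Treat each layer as a resistance in series:
  R_conv,in = 1/(4πr²h) = 1/(4π·3.20²·803) = 9.678×10^-6 K/W
  R_stainless steel = (1/3.20 − 1/3.23)/(4πk) = 0.002902/(4π·18.1) = 1.276×10^-5 K/W
  R_polyurethane foam = (1/3.23 − 1/3.45)/(4πk) = 0.01974/(4π·0.0261) = 0.06019 K/W
  R_cellular glass = (1/3.45 − 1/4.00)/(4πk) = 0.03986/(4π·0.0485) = 0.06539 K/W
ΣR = 9.678×10^-6 + 1.276×10^-5 + 0.06019 + 0.06539 = 0.1256 K/W
Q = ΔT/ΣR = (49.7 °C − 15.7 °C)/0.1256 = 270.7 W
From the inner boundary to the polyurethane foam/cellular glass interface, ΣR_partial = 0.06021 K/W.
T_interface = T_in − Q·ΣR_partial = 49.7 °C − (270.7)(0.06021) = 33.4 °C

T = 33.4 °C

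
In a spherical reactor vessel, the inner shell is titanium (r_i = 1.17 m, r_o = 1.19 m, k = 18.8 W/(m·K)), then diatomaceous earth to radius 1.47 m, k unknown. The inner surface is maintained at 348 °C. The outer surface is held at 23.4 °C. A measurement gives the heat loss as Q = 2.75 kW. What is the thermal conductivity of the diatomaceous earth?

ΣR = ΔT/Q = |348 − 23.4|/2750 = 0.1180 K/W
Known resistances:
  R_titanium = (1/1.17 − 1/1.19)/(4πk) = 0.01436/(4π·18.8) = 6.080×10^-5 K/W
R_diatomaceous earth = ΣR − ΣR_known = 0.1180 − 6.080×10^-5 = 0.1179 K/W
(1/r₁−1/r₂)/(4πk) = 0.1179 ⇒ k = 0.1601/(4π·0.1179) = 0.108 W/m·K

k = 0.108 W/m·K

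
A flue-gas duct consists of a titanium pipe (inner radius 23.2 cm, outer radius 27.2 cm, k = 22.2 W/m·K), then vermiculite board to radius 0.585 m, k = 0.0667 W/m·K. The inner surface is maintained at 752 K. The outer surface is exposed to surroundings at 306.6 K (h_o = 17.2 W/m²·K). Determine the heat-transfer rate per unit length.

Q' = 242 W/m

Treat each layer as a resistance in series:
  R'_titanium = ln(0.272/0.232)/(2πk) = 0.1591/(2π·22.2) = 0.001140 m·K/W
  R'_vermiculite board = ln(0.585/0.272)/(2πk) = 0.7658/(2π·0.0667) = 1.827 m·K/W
  R'_conv,out = 1/(2πr h) = 1/(2π·0.585·17.2) = 0.01582 m·K/W
ΣR = 0.001140 + 1.827 + 0.01582 = 1.844 m·K/W
Q' = ΔT/ΣR = (752 K − 306.6 K)/1.844 = 242 W/m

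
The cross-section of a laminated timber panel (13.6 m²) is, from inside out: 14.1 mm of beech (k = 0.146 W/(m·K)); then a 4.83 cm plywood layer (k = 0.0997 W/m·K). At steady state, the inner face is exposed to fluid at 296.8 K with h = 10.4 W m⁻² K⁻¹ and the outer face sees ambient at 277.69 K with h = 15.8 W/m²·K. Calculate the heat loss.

Q = 351 W

Resistance network (inner→outer):
  R_conv,in = 1/(hA) = 1/(10.4·13.6) = 0.007070 K/W
  R_beech = L/(kA) = 0.0141/(0.146·13.6) = 0.007101 K/W
  R_plywood = L/(kA) = 0.0483/(0.0997·13.6) = 0.03562 K/W
  R_conv,out = 1/(hA) = 1/(15.8·13.6) = 0.004654 K/W
ΣR = 0.007070 + 0.007101 + 0.03562 + 0.004654 = 0.05445 K/W
Q = ΔT/ΣR = (296.8 K − 277.69 K)/0.05445 = 351 W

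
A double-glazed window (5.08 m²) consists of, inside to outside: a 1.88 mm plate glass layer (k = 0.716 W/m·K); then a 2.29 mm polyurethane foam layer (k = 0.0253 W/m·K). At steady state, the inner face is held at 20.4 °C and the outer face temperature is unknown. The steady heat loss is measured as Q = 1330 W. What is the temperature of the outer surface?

T_out = -3.98 °C

Sum the resistances:
  R_plate glass = L/(kA) = 0.00188/(0.716·5.08) = 5.169×10^-4 K/W
  R_polyurethane foam = L/(kA) = 0.00229/(0.0253·5.08) = 0.01782 K/W
ΣR = 0.01833 K/W
ΔT = Q·ΣR = 1330 × 0.01833 = 24.38 K
Heat flows outward, so T_out = T_in − ΔT = 20.4 − 24.38 = -3.98 °C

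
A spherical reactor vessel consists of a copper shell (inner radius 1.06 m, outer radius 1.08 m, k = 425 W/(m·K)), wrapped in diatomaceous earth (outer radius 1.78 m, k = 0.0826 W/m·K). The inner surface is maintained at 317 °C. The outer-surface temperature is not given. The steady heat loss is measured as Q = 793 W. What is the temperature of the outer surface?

Sum the resistances:
  R_copper = (1/1.06 − 1/1.08)/(4πk) = 0.01747/(4π·425) = 3.271×10^-6 K/W
  R_diatomaceous earth = (1/1.08 − 1/1.78)/(4πk) = 0.3641/(4π·0.0826) = 0.3508 K/W
ΣR = 0.3508 K/W
ΔT = Q·ΣR = 793 × 0.3508 = 278.2 K
Heat flows outward, so T_out = T_in − ΔT = 317 − 278.2 = 38.8 °C

T_out = 38.8 °C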